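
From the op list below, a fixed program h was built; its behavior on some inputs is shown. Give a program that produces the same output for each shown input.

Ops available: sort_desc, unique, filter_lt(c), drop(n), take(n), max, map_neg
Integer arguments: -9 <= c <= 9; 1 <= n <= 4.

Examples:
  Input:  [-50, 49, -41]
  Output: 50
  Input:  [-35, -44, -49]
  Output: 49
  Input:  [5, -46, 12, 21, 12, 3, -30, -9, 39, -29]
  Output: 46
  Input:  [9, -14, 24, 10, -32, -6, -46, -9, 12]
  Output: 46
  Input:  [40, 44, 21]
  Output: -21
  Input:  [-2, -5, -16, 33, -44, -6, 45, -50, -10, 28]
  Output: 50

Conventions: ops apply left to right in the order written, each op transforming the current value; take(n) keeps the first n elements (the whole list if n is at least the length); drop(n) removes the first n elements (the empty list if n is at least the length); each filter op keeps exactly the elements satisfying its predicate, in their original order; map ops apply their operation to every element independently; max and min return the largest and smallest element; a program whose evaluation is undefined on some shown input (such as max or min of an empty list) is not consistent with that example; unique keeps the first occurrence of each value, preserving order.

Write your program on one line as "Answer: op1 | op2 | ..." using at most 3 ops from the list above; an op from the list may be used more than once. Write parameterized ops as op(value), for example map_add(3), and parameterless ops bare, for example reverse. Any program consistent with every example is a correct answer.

map_neg | unique | max

Check, running the answer program on each example:
  [-50, 49, -41] -> [50, -49, 41] -> [50, -49, 41] -> 50
  [-35, -44, -49] -> [35, 44, 49] -> [35, 44, 49] -> 49
  [5, -46, 12, 21, 12, 3, -30, -9, 39, -29] -> [-5, 46, -12, -21, -12, -3, 30, 9, -39, 29] -> [-5, 46, -12, -21, -3, 30, 9, -39, 29] -> 46
  [9, -14, 24, 10, -32, -6, -46, -9, 12] -> [-9, 14, -24, -10, 32, 6, 46, 9, -12] -> [-9, 14, -24, -10, 32, 6, 46, 9, -12] -> 46
  [40, 44, 21] -> [-40, -44, -21] -> [-40, -44, -21] -> -21
  [-2, -5, -16, 33, -44, -6, 45, -50, -10, 28] -> [2, 5, 16, -33, 44, 6, -45, 50, 10, -28] -> [2, 5, 16, -33, 44, 6, -45, 50, 10, -28] -> 50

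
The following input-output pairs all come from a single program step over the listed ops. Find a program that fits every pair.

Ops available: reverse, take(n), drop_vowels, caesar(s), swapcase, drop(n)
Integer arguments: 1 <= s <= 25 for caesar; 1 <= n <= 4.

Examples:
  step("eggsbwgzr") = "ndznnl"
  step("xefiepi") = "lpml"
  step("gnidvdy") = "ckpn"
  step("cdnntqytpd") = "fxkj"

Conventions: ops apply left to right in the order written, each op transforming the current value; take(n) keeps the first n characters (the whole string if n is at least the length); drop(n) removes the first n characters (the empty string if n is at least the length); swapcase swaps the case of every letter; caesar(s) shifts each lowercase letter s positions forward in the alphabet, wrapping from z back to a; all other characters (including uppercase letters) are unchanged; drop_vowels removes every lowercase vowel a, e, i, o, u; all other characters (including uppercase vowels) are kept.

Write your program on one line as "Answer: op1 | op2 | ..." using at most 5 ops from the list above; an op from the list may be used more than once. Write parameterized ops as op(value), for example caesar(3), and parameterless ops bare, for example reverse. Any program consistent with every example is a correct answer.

reverse | caesar(7) | drop(2) | drop_vowels

Check, running the answer program on each example:
  "eggsbwgzr" -> "rzgwbsgge" -> "ygndiznnl" -> "ndiznnl" -> "ndznnl"
  "xefiepi" -> "ipeifex" -> "pwlpmle" -> "lpmle" -> "lpml"
  "gnidvdy" -> "ydvding" -> "fkckpun" -> "ckpun" -> "ckpn"
  "cdnntqytpd" -> "dptyqtnndc" -> "kwafxauukj" -> "afxauukj" -> "fxkj"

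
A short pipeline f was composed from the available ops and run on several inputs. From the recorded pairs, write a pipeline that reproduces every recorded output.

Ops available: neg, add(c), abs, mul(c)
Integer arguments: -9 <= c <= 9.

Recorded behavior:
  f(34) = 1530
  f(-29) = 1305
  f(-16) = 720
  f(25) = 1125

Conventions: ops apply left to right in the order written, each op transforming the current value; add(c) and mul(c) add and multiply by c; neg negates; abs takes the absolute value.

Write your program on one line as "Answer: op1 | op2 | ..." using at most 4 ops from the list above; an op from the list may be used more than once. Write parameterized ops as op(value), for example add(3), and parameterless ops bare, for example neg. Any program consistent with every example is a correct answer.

abs | mul(9) | neg | mul(-5)

Check, running the answer program on each example:
  34 -> 34 -> 306 -> -306 -> 1530
  -29 -> 29 -> 261 -> -261 -> 1305
  -16 -> 16 -> 144 -> -144 -> 720
  25 -> 25 -> 225 -> -225 -> 1125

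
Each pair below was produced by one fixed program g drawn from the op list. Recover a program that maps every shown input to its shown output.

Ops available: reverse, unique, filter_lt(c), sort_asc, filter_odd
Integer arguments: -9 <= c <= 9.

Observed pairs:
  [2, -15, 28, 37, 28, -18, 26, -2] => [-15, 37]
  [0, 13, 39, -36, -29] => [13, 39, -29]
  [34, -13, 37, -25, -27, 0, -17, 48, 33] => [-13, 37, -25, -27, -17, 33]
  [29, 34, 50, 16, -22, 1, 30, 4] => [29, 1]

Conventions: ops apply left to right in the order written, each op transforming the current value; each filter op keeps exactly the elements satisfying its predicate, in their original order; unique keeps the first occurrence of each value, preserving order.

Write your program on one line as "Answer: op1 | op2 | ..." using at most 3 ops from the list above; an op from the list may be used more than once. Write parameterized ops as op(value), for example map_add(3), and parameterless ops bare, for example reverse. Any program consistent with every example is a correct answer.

reverse | filter_odd | reverse

Check, running the answer program on each example:
  [2, -15, 28, 37, 28, -18, 26, -2] -> [-2, 26, -18, 28, 37, 28, -15, 2] -> [37, -15] -> [-15, 37]
  [0, 13, 39, -36, -29] -> [-29, -36, 39, 13, 0] -> [-29, 39, 13] -> [13, 39, -29]
  [34, -13, 37, -25, -27, 0, -17, 48, 33] -> [33, 48, -17, 0, -27, -25, 37, -13, 34] -> [33, -17, -27, -25, 37, -13] -> [-13, 37, -25, -27, -17, 33]
  [29, 34, 50, 16, -22, 1, 30, 4] -> [4, 30, 1, -22, 16, 50, 34, 29] -> [1, 29] -> [29, 1]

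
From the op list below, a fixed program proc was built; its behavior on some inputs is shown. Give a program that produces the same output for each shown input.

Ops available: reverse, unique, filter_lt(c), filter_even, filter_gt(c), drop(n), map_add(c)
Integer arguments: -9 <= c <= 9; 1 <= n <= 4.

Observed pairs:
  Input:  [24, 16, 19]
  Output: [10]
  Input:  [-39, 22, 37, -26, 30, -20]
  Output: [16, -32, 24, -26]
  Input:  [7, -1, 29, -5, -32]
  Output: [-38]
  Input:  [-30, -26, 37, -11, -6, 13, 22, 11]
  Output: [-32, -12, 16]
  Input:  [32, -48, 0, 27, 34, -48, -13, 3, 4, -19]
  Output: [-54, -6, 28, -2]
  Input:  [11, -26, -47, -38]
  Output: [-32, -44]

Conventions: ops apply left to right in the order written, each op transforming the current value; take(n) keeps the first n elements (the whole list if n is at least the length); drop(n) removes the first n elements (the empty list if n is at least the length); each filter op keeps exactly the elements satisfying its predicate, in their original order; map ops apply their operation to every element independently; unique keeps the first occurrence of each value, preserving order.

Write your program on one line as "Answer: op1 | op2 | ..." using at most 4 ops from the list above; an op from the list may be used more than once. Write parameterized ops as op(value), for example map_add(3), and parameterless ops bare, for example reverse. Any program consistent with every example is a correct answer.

drop(1) | map_add(-6) | unique | filter_even

Check, running the answer program on each example:
  [24, 16, 19] -> [16, 19] -> [10, 13] -> [10, 13] -> [10]
  [-39, 22, 37, -26, 30, -20] -> [22, 37, -26, 30, -20] -> [16, 31, -32, 24, -26] -> [16, 31, -32, 24, -26] -> [16, -32, 24, -26]
  [7, -1, 29, -5, -32] -> [-1, 29, -5, -32] -> [-7, 23, -11, -38] -> [-7, 23, -11, -38] -> [-38]
  [-30, -26, 37, -11, -6, 13, 22, 11] -> [-26, 37, -11, -6, 13, 22, 11] -> [-32, 31, -17, -12, 7, 16, 5] -> [-32, 31, -17, -12, 7, 16, 5] -> [-32, -12, 16]
  [32, -48, 0, 27, 34, -48, -13, 3, 4, -19] -> [-48, 0, 27, 34, -48, -13, 3, 4, -19] -> [-54, -6, 21, 28, -54, -19, -3, -2, -25] -> [-54, -6, 21, 28, -19, -3, -2, -25] -> [-54, -6, 28, -2]
  [11, -26, -47, -38] -> [-26, -47, -38] -> [-32, -53, -44] -> [-32, -53, -44] -> [-32, -44]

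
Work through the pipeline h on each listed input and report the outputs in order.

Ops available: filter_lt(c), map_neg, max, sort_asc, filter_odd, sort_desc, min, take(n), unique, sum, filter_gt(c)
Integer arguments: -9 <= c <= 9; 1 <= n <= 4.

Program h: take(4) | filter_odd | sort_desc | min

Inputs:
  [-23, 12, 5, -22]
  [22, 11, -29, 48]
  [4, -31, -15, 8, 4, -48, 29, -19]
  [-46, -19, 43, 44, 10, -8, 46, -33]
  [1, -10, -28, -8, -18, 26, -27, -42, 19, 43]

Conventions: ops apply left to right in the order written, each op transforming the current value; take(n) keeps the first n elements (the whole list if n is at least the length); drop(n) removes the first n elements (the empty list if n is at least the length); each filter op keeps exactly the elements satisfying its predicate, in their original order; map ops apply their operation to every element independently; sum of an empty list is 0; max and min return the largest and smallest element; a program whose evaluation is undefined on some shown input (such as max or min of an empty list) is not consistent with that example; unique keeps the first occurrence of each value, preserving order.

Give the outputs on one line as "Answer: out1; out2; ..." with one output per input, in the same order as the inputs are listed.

-23; -29; -31; -19; 1

Execution, op by op:
  [-23, 12, 5, -22] -> [-23, 12, 5, -22] -> [-23, 5] -> [5, -23] -> -23
  [22, 11, -29, 48] -> [22, 11, -29, 48] -> [11, -29] -> [11, -29] -> -29
  [4, -31, -15, 8, 4, -48, 29, -19] -> [4, -31, -15, 8] -> [-31, -15] -> [-15, -31] -> -31
  [-46, -19, 43, 44, 10, -8, 46, -33] -> [-46, -19, 43, 44] -> [-19, 43] -> [43, -19] -> -19
  [1, -10, -28, -8, -18, 26, -27, -42, 19, 43] -> [1, -10, -28, -8] -> [1] -> [1] -> 1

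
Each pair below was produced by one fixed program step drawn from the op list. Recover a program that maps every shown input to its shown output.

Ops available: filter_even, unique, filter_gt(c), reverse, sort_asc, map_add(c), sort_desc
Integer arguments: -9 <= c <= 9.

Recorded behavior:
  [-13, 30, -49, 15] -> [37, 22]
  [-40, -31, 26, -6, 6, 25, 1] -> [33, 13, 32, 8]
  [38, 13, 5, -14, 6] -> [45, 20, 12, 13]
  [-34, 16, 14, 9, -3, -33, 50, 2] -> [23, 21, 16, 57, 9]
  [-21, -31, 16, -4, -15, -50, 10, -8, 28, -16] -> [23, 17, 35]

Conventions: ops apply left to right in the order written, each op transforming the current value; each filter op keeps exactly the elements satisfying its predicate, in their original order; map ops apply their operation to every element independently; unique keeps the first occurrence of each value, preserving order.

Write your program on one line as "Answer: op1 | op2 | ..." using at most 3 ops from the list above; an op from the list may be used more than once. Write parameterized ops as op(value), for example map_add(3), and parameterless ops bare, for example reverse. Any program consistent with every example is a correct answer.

filter_gt(-3) | map_add(7)

Check, running the answer program on each example:
  [-13, 30, -49, 15] -> [30, 15] -> [37, 22]
  [-40, -31, 26, -6, 6, 25, 1] -> [26, 6, 25, 1] -> [33, 13, 32, 8]
  [38, 13, 5, -14, 6] -> [38, 13, 5, 6] -> [45, 20, 12, 13]
  [-34, 16, 14, 9, -3, -33, 50, 2] -> [16, 14, 9, 50, 2] -> [23, 21, 16, 57, 9]
  [-21, -31, 16, -4, -15, -50, 10, -8, 28, -16] -> [16, 10, 28] -> [23, 17, 35]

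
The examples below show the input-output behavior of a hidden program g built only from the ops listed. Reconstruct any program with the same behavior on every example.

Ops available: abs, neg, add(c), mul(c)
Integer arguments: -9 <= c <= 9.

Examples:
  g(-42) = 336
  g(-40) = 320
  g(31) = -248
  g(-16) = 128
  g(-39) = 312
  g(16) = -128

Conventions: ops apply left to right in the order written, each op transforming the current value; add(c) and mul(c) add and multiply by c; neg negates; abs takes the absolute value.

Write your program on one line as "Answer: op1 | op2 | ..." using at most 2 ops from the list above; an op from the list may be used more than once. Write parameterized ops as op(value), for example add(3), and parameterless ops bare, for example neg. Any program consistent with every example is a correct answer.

mul(8) | neg

Check, running the answer program on each example:
  -42 -> -336 -> 336
  -40 -> -320 -> 320
  31 -> 248 -> -248
  -16 -> -128 -> 128
  -39 -> -312 -> 312
  16 -> 128 -> -128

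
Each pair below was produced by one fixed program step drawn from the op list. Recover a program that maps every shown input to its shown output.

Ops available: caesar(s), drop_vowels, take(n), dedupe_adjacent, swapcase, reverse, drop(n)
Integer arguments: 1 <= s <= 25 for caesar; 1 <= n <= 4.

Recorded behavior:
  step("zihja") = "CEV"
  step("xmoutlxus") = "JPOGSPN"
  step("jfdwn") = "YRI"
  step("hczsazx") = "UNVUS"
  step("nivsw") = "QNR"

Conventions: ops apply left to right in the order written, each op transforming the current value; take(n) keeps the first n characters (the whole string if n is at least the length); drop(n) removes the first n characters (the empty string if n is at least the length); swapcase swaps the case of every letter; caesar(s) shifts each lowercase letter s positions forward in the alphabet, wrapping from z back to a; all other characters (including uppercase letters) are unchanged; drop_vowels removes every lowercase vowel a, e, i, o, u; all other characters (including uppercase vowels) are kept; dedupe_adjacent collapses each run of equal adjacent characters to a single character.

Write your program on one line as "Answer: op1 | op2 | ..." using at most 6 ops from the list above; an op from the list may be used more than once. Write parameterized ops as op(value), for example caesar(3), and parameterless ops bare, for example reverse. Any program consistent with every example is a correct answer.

drop(2) | caesar(22) | caesar(11) | caesar(14) | swapcase

Check, running the answer program on each example:
  "zihja" -> "hja" -> "dfw" -> "oqh" -> "cev" -> "CEV"
  "xmoutlxus" -> "outlxus" -> "kqphtqo" -> "vbasebz" -> "jpogspn" -> "JPOGSPN"
  "jfdwn" -> "dwn" -> "zsj" -> "kdu" -> "yri" -> "YRI"
  "hczsazx" -> "zsazx" -> "vowvt" -> "gzhge" -> "unvus" -> "UNVUS"
  "nivsw" -> "vsw" -> "ros" -> "czd" -> "qnr" -> "QNR"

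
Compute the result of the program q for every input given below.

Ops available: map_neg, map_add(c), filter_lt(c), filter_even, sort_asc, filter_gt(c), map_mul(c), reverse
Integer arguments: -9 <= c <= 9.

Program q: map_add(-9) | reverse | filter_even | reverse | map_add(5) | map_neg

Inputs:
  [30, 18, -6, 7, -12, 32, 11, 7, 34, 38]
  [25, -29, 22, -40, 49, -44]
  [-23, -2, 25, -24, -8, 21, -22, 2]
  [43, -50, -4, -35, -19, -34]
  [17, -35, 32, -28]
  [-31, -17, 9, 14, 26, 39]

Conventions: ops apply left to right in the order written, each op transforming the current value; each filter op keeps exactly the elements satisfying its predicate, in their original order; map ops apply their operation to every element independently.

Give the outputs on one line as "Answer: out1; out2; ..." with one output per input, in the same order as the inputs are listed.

[-3, -7, -3]; [-21, 33, -45]; [27, -21, -17]; [-39, 39, 23]; [-13, 39]; [35, 21, -5, -35]

Execution, op by op:
  [30, 18, -6, 7, -12, 32, 11, 7, 34, 38] -> [21, 9, -15, -2, -21, 23, 2, -2, 25, 29] -> [29, 25, -2, 2, 23, -21, -2, -15, 9, 21] -> [-2, 2, -2] -> [-2, 2, -2] -> [3, 7, 3] -> [-3, -7, -3]
  [25, -29, 22, -40, 49, -44] -> [16, -38, 13, -49, 40, -53] -> [-53, 40, -49, 13, -38, 16] -> [40, -38, 16] -> [16, -38, 40] -> [21, -33, 45] -> [-21, 33, -45]
  [-23, -2, 25, -24, -8, 21, -22, 2] -> [-32, -11, 16, -33, -17, 12, -31, -7] -> [-7, -31, 12, -17, -33, 16, -11, -32] -> [12, 16, -32] -> [-32, 16, 12] -> [-27, 21, 17] -> [27, -21, -17]
  [43, -50, -4, -35, -19, -34] -> [34, -59, -13, -44, -28, -43] -> [-43, -28, -44, -13, -59, 34] -> [-28, -44, 34] -> [34, -44, -28] -> [39, -39, -23] -> [-39, 39, 23]
  [17, -35, 32, -28] -> [8, -44, 23, -37] -> [-37, 23, -44, 8] -> [-44, 8] -> [8, -44] -> [13, -39] -> [-13, 39]
  [-31, -17, 9, 14, 26, 39] -> [-40, -26, 0, 5, 17, 30] -> [30, 17, 5, 0, -26, -40] -> [30, 0, -26, -40] -> [-40, -26, 0, 30] -> [-35, -21, 5, 35] -> [35, 21, -5, -35]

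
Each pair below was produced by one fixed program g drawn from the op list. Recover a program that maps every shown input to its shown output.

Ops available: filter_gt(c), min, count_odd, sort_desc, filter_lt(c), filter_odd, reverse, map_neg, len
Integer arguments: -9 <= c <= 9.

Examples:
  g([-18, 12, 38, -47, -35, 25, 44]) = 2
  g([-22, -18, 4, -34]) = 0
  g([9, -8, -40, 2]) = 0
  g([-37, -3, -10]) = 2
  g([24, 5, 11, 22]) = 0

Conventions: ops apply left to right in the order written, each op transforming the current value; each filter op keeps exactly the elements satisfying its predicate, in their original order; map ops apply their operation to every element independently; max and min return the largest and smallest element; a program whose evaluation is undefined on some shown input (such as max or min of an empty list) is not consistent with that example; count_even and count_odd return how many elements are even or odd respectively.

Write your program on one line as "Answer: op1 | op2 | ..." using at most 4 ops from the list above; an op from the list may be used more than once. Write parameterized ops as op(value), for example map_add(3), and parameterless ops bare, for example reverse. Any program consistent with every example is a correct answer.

sort_desc | filter_lt(3) | map_neg | count_odd

Check, running the answer program on each example:
  [-18, 12, 38, -47, -35, 25, 44] -> [44, 38, 25, 12, -18, -35, -47] -> [-18, -35, -47] -> [18, 35, 47] -> 2
  [-22, -18, 4, -34] -> [4, -18, -22, -34] -> [-18, -22, -34] -> [18, 22, 34] -> 0
  [9, -8, -40, 2] -> [9, 2, -8, -40] -> [2, -8, -40] -> [-2, 8, 40] -> 0
  [-37, -3, -10] -> [-3, -10, -37] -> [-3, -10, -37] -> [3, 10, 37] -> 2
  [24, 5, 11, 22] -> [24, 22, 11, 5] -> [] -> [] -> 0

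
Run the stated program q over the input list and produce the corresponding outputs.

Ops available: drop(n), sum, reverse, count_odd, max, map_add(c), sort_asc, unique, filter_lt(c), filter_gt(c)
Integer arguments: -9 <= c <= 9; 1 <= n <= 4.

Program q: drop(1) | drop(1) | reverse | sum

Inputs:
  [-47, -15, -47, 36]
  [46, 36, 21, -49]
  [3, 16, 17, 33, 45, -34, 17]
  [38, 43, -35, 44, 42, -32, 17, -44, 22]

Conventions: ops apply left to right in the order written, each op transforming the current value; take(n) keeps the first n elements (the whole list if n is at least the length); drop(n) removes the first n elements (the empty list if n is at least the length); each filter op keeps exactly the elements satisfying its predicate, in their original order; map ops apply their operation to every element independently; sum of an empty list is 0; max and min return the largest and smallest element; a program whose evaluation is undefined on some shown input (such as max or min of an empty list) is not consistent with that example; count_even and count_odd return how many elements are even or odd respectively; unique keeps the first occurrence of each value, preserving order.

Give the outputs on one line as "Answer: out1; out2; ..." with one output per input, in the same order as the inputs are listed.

-11; -28; 78; 14

Execution, op by op:
  [-47, -15, -47, 36] -> [-15, -47, 36] -> [-47, 36] -> [36, -47] -> -11
  [46, 36, 21, -49] -> [36, 21, -49] -> [21, -49] -> [-49, 21] -> -28
  [3, 16, 17, 33, 45, -34, 17] -> [16, 17, 33, 45, -34, 17] -> [17, 33, 45, -34, 17] -> [17, -34, 45, 33, 17] -> 78
  [38, 43, -35, 44, 42, -32, 17, -44, 22] -> [43, -35, 44, 42, -32, 17, -44, 22] -> [-35, 44, 42, -32, 17, -44, 22] -> [22, -44, 17, -32, 42, 44, -35] -> 14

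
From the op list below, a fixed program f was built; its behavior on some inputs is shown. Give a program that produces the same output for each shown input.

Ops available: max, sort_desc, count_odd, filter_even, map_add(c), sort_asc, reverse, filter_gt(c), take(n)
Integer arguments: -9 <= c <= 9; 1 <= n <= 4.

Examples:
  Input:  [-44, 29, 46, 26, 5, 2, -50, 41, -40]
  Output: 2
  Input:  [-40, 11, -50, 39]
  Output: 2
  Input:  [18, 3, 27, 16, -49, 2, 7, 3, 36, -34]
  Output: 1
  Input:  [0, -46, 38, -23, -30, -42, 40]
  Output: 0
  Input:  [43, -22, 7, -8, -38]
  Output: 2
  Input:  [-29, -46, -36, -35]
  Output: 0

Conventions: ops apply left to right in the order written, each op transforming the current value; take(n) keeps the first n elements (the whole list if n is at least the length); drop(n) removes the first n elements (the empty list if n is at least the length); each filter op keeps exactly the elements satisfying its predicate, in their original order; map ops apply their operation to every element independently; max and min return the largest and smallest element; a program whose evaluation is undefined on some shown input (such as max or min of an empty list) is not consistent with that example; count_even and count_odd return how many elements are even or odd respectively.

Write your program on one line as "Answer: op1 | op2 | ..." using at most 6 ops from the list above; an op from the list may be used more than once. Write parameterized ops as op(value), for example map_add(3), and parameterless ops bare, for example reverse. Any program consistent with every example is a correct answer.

filter_gt(-3) | sort_desc | take(4) | sort_asc | count_odd

Check, running the answer program on each example:
  [-44, 29, 46, 26, 5, 2, -50, 41, -40] -> [29, 46, 26, 5, 2, 41] -> [46, 41, 29, 26, 5, 2] -> [46, 41, 29, 26] -> [26, 29, 41, 46] -> 2
  [-40, 11, -50, 39] -> [11, 39] -> [39, 11] -> [39, 11] -> [11, 39] -> 2
  [18, 3, 27, 16, -49, 2, 7, 3, 36, -34] -> [18, 3, 27, 16, 2, 7, 3, 36] -> [36, 27, 18, 16, 7, 3, 3, 2] -> [36, 27, 18, 16] -> [16, 18, 27, 36] -> 1
  [0, -46, 38, -23, -30, -42, 40] -> [0, 38, 40] -> [40, 38, 0] -> [40, 38, 0] -> [0, 38, 40] -> 0
  [43, -22, 7, -8, -38] -> [43, 7] -> [43, 7] -> [43, 7] -> [7, 43] -> 2
  [-29, -46, -36, -35] -> [] -> [] -> [] -> [] -> 0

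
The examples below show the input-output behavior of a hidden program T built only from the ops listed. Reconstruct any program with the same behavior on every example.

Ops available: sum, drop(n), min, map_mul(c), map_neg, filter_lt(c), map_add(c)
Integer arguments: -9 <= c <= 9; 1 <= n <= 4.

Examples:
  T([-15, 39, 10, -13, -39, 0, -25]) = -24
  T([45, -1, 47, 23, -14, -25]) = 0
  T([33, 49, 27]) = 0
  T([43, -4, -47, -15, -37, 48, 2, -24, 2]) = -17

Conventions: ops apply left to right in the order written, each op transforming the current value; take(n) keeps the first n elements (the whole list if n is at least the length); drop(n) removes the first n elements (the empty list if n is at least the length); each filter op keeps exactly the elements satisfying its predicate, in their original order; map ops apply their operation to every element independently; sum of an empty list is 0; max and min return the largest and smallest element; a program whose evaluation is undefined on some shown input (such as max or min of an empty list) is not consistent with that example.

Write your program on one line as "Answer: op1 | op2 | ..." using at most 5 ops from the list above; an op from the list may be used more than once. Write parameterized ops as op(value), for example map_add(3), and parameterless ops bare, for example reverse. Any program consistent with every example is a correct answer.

drop(4) | map_add(8) | map_add(-7) | drop(2) | sum

Check, running the answer program on each example:
  [-15, 39, 10, -13, -39, 0, -25] -> [-39, 0, -25] -> [-31, 8, -17] -> [-38, 1, -24] -> [-24] -> -24
  [45, -1, 47, 23, -14, -25] -> [-14, -25] -> [-6, -17] -> [-13, -24] -> [] -> 0
  [33, 49, 27] -> [] -> [] -> [] -> [] -> 0
  [43, -4, -47, -15, -37, 48, 2, -24, 2] -> [-37, 48, 2, -24, 2] -> [-29, 56, 10, -16, 10] -> [-36, 49, 3, -23, 3] -> [3, -23, 3] -> -17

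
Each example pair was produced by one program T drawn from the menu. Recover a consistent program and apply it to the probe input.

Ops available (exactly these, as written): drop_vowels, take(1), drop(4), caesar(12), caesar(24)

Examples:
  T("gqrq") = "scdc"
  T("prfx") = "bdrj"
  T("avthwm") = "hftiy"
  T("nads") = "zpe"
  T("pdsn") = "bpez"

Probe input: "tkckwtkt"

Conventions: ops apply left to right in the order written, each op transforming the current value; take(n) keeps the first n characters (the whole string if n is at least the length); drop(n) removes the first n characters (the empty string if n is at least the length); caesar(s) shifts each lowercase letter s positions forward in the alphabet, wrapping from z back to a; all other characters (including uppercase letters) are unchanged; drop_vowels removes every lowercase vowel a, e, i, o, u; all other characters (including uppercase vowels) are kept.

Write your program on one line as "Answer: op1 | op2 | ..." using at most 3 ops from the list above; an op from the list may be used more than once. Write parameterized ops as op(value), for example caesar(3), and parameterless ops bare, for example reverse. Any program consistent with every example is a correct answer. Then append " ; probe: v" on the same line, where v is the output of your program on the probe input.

drop_vowels | caesar(12) ; probe: "fwowifwf"

Check, running the answer program on each example:
  "gqrq" -> "gqrq" -> "scdc"
  "prfx" -> "prfx" -> "bdrj"
  "avthwm" -> "vthwm" -> "hftiy"
  "nads" -> "nds" -> "zpe"
  "pdsn" -> "pdsn" -> "bpez"
  probe: "tkckwtkt" -> "tkckwtkt" -> "fwowifwf"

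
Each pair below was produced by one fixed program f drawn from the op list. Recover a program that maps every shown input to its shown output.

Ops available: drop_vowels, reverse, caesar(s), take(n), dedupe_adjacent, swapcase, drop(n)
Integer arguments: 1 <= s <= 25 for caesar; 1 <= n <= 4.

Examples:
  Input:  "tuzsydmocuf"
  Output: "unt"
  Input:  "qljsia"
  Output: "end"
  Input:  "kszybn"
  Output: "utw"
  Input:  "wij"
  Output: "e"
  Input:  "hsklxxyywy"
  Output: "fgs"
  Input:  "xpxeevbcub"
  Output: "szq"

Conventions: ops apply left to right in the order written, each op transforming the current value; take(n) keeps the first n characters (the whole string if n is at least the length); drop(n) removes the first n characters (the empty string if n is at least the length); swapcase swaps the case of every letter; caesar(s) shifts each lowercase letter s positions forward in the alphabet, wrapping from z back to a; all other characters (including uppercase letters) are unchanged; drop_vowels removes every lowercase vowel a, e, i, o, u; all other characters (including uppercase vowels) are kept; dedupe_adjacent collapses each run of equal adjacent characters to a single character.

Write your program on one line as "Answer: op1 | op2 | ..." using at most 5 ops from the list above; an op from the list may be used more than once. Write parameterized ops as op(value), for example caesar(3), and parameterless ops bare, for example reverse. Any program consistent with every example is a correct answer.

drop(2) | dedupe_adjacent | caesar(6) | caesar(15) | take(3)

Check, running the answer program on each example:
  "tuzsydmocuf" -> "zsydmocuf" -> "zsydmocuf" -> "fyejsuial" -> "untyhjxpa" -> "unt"
  "qljsia" -> "jsia" -> "jsia" -> "pyog" -> "endv" -> "end"
  "kszybn" -> "zybn" -> "zybn" -> "feht" -> "utwi" -> "utw"
  "wij" -> "j" -> "j" -> "p" -> "e" -> "e"
  "hsklxxyywy" -> "klxxyywy" -> "klxywy" -> "qrdece" -> "fgstrt" -> "fgs"
  "xpxeevbcub" -> "xeevbcub" -> "xevbcub" -> "dkbhiah" -> "szqwxpw" -> "szq"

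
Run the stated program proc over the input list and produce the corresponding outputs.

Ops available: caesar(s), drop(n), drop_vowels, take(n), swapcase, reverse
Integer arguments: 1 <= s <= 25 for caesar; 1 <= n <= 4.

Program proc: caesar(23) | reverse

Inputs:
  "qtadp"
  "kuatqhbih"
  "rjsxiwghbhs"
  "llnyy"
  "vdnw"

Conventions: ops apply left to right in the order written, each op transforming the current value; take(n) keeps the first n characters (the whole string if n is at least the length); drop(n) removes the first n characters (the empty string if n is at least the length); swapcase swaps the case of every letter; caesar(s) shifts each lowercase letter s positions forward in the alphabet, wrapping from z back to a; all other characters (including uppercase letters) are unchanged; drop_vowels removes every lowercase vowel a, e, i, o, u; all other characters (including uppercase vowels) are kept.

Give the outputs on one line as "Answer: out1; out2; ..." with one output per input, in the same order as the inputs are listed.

Execution, op by op:
  "qtadp" -> "nqxam" -> "maxqn"
  "kuatqhbih" -> "hrxqneyfe" -> "efyenqxrh"
  "rjsxiwghbhs" -> "ogpuftdeyep" -> "peyedtfupgo"
  "llnyy" -> "iikvv" -> "vvkii"
  "vdnw" -> "sakt" -> "tkas"

"maxqn"; "efyenqxrh"; "peyedtfupgo"; "vvkii"; "tkas"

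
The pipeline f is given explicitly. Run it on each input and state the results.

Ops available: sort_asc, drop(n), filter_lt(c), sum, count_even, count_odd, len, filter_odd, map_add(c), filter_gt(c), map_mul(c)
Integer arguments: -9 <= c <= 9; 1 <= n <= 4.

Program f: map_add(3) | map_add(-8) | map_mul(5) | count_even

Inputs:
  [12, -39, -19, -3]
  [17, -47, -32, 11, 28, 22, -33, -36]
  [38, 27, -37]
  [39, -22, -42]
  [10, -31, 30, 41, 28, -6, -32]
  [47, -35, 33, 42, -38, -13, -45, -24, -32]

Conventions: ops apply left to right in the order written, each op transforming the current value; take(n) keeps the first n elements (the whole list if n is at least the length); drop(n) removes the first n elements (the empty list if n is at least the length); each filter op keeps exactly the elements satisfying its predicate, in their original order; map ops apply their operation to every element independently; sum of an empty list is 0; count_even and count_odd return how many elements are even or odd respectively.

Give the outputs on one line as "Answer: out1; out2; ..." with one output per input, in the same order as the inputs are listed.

Execution, op by op:
  [12, -39, -19, -3] -> [15, -36, -16, 0] -> [7, -44, -24, -8] -> [35, -220, -120, -40] -> 3
  [17, -47, -32, 11, 28, 22, -33, -36] -> [20, -44, -29, 14, 31, 25, -30, -33] -> [12, -52, -37, 6, 23, 17, -38, -41] -> [60, -260, -185, 30, 115, 85, -190, -205] -> 4
  [38, 27, -37] -> [41, 30, -34] -> [33, 22, -42] -> [165, 110, -210] -> 2
  [39, -22, -42] -> [42, -19, -39] -> [34, -27, -47] -> [170, -135, -235] -> 1
  [10, -31, 30, 41, 28, -6, -32] -> [13, -28, 33, 44, 31, -3, -29] -> [5, -36, 25, 36, 23, -11, -37] -> [25, -180, 125, 180, 115, -55, -185] -> 2
  [47, -35, 33, 42, -38, -13, -45, -24, -32] -> [50, -32, 36, 45, -35, -10, -42, -21, -29] -> [42, -40, 28, 37, -43, -18, -50, -29, -37] -> [210, -200, 140, 185, -215, -90, -250, -145, -185] -> 5

3; 4; 2; 1; 2; 5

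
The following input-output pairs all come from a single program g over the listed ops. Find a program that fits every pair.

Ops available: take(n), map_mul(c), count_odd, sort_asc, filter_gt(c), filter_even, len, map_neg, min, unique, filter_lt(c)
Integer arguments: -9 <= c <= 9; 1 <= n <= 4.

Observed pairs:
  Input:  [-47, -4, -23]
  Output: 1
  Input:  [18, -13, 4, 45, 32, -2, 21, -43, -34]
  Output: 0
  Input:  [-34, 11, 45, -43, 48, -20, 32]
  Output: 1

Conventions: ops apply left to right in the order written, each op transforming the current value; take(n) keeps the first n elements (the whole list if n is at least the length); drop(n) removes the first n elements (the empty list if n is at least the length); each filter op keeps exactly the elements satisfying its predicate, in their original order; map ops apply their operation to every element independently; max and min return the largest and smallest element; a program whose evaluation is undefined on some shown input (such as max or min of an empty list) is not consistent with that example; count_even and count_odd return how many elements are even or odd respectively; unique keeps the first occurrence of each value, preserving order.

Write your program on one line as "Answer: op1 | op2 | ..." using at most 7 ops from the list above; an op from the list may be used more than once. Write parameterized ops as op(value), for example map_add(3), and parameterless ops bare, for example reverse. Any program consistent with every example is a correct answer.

take(2) | map_neg | filter_gt(-6) | sort_asc | filter_even | len

Check, running the answer program on each example:
  [-47, -4, -23] -> [-47, -4] -> [47, 4] -> [47, 4] -> [4, 47] -> [4] -> 1
  [18, -13, 4, 45, 32, -2, 21, -43, -34] -> [18, -13] -> [-18, 13] -> [13] -> [13] -> [] -> 0
  [-34, 11, 45, -43, 48, -20, 32] -> [-34, 11] -> [34, -11] -> [34] -> [34] -> [34] -> 1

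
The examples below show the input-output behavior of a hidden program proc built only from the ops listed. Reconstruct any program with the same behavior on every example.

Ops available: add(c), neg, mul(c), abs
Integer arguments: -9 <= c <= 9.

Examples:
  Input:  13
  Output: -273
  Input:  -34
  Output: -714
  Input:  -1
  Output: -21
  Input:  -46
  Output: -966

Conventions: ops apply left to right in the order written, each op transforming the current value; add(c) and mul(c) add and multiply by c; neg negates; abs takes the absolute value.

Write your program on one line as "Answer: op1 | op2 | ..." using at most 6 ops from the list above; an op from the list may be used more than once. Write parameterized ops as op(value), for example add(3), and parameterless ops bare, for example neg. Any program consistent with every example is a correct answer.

mul(3) | neg | mul(-7) | abs | neg

Check, running the answer program on each example:
  13 -> 39 -> -39 -> 273 -> 273 -> -273
  -34 -> -102 -> 102 -> -714 -> 714 -> -714
  -1 -> -3 -> 3 -> -21 -> 21 -> -21
  -46 -> -138 -> 138 -> -966 -> 966 -> -966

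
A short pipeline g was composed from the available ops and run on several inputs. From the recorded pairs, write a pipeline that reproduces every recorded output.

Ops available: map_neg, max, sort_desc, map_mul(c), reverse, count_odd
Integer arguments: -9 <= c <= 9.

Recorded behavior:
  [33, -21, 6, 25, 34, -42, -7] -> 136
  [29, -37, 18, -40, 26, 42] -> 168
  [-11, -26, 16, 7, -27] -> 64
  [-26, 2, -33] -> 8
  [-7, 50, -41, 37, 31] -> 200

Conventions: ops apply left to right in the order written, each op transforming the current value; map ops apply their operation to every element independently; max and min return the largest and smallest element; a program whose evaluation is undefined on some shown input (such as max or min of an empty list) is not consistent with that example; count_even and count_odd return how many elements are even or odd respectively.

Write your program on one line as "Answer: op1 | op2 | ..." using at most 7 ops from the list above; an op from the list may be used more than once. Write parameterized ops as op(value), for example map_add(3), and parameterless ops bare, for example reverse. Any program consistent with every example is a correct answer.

sort_desc | reverse | map_mul(2) | map_neg | map_mul(-2) | max

Check, running the answer program on each example:
  [33, -21, 6, 25, 34, -42, -7] -> [34, 33, 25, 6, -7, -21, -42] -> [-42, -21, -7, 6, 25, 33, 34] -> [-84, -42, -14, 12, 50, 66, 68] -> [84, 42, 14, -12, -50, -66, -68] -> [-168, -84, -28, 24, 100, 132, 136] -> 136
  [29, -37, 18, -40, 26, 42] -> [42, 29, 26, 18, -37, -40] -> [-40, -37, 18, 26, 29, 42] -> [-80, -74, 36, 52, 58, 84] -> [80, 74, -36, -52, -58, -84] -> [-160, -148, 72, 104, 116, 168] -> 168
  [-11, -26, 16, 7, -27] -> [16, 7, -11, -26, -27] -> [-27, -26, -11, 7, 16] -> [-54, -52, -22, 14, 32] -> [54, 52, 22, -14, -32] -> [-108, -104, -44, 28, 64] -> 64
  [-26, 2, -33] -> [2, -26, -33] -> [-33, -26, 2] -> [-66, -52, 4] -> [66, 52, -4] -> [-132, -104, 8] -> 8
  [-7, 50, -41, 37, 31] -> [50, 37, 31, -7, -41] -> [-41, -7, 31, 37, 50] -> [-82, -14, 62, 74, 100] -> [82, 14, -62, -74, -100] -> [-164, -28, 124, 148, 200] -> 200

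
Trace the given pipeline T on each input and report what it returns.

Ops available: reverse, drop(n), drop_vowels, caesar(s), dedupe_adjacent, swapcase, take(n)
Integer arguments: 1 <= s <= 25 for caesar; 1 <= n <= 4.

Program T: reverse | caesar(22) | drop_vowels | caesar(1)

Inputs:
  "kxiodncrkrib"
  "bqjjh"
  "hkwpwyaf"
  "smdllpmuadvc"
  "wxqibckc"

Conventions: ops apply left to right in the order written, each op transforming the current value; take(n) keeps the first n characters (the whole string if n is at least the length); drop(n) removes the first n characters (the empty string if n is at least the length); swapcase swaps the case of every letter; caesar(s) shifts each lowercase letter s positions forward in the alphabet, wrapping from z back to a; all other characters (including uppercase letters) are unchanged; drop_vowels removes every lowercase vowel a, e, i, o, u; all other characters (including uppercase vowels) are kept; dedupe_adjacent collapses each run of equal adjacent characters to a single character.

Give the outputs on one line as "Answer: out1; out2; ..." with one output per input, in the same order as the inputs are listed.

"yohozkaluh"; "eggny"; "cxtmthe"; "zsaxrmiia"; "zhzynut"

Execution, op by op:
  "kxiodncrkrib" -> "birkrcndoixk" -> "xengnyjzketg" -> "xngnyjzktg" -> "yohozkaluh"
  "bqjjh" -> "hjjqb" -> "dffmx" -> "dffmx" -> "eggny"
  "hkwpwyaf" -> "faywpwkh" -> "bwuslsgd" -> "bwslsgd" -> "cxtmthe"
  "smdllpmuadvc" -> "cvdaumplldms" -> "yrzwqilhhzio" -> "yrzwqlhhz" -> "zsaxrmiia"
  "wxqibckc" -> "ckcbiqxw" -> "ygyxemts" -> "ygyxmts" -> "zhzynut"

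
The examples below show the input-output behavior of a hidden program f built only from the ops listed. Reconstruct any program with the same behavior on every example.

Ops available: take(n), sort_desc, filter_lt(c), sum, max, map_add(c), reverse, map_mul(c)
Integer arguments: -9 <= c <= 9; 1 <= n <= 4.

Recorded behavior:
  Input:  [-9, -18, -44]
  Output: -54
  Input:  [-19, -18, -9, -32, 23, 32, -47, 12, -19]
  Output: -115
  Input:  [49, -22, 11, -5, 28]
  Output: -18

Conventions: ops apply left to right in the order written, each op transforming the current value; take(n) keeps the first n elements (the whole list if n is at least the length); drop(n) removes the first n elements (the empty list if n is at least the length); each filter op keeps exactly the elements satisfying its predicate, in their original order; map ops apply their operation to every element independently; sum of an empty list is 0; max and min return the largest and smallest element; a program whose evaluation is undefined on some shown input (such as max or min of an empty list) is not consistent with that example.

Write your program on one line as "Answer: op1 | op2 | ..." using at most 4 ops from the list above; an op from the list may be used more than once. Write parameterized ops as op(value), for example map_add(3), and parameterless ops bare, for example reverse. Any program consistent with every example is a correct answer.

map_add(4) | filter_lt(-7) | sum

Check, running the answer program on each example:
  [-9, -18, -44] -> [-5, -14, -40] -> [-14, -40] -> -54
  [-19, -18, -9, -32, 23, 32, -47, 12, -19] -> [-15, -14, -5, -28, 27, 36, -43, 16, -15] -> [-15, -14, -28, -43, -15] -> -115
  [49, -22, 11, -5, 28] -> [53, -18, 15, -1, 32] -> [-18] -> -18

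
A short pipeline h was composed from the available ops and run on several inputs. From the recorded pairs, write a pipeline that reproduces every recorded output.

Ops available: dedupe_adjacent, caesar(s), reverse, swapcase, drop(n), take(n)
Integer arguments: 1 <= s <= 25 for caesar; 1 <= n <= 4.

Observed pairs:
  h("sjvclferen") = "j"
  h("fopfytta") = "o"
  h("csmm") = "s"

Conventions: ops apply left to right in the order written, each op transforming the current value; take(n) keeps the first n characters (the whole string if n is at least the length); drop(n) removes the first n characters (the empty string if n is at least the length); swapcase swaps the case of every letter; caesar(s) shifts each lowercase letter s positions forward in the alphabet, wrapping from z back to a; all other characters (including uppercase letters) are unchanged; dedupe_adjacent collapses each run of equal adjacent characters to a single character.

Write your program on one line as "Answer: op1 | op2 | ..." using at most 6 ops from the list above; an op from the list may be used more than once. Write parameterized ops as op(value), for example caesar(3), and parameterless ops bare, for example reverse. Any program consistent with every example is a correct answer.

take(4) | swapcase | drop(1) | reverse | swapcase | drop(2)

Check, running the answer program on each example:
  "sjvclferen" -> "sjvc" -> "SJVC" -> "JVC" -> "CVJ" -> "cvj" -> "j"
  "fopfytta" -> "fopf" -> "FOPF" -> "OPF" -> "FPO" -> "fpo" -> "o"
  "csmm" -> "csmm" -> "CSMM" -> "SMM" -> "MMS" -> "mms" -> "s"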